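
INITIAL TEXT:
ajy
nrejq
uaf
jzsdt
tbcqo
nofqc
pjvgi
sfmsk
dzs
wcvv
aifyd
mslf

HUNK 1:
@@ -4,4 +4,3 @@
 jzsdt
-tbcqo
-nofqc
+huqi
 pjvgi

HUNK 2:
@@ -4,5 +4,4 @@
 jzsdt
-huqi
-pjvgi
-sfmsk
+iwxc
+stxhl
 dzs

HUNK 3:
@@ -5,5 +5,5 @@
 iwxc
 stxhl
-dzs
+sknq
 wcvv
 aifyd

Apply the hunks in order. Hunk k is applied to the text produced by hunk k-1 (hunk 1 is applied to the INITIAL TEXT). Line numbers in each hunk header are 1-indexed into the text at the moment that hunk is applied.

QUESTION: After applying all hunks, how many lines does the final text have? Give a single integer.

Hunk 1: at line 4 remove [tbcqo,nofqc] add [huqi] -> 11 lines: ajy nrejq uaf jzsdt huqi pjvgi sfmsk dzs wcvv aifyd mslf
Hunk 2: at line 4 remove [huqi,pjvgi,sfmsk] add [iwxc,stxhl] -> 10 lines: ajy nrejq uaf jzsdt iwxc stxhl dzs wcvv aifyd mslf
Hunk 3: at line 5 remove [dzs] add [sknq] -> 10 lines: ajy nrejq uaf jzsdt iwxc stxhl sknq wcvv aifyd mslf
Final line count: 10

Answer: 10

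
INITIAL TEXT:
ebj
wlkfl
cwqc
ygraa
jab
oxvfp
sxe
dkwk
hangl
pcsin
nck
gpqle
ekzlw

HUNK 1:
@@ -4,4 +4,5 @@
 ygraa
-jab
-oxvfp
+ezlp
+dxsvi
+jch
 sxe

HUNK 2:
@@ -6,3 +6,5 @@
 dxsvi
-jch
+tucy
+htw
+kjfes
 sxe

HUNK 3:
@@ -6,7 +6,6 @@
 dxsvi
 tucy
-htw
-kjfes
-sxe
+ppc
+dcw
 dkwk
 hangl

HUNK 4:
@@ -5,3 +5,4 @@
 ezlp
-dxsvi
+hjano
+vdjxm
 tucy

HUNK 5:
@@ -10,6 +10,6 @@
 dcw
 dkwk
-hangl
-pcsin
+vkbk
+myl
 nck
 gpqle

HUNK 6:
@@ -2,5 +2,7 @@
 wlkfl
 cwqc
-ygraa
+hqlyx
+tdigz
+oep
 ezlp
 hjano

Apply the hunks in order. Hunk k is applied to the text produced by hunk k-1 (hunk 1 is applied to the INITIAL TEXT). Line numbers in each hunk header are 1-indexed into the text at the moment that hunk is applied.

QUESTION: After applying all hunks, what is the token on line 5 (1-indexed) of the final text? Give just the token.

Hunk 1: at line 4 remove [jab,oxvfp] add [ezlp,dxsvi,jch] -> 14 lines: ebj wlkfl cwqc ygraa ezlp dxsvi jch sxe dkwk hangl pcsin nck gpqle ekzlw
Hunk 2: at line 6 remove [jch] add [tucy,htw,kjfes] -> 16 lines: ebj wlkfl cwqc ygraa ezlp dxsvi tucy htw kjfes sxe dkwk hangl pcsin nck gpqle ekzlw
Hunk 3: at line 6 remove [htw,kjfes,sxe] add [ppc,dcw] -> 15 lines: ebj wlkfl cwqc ygraa ezlp dxsvi tucy ppc dcw dkwk hangl pcsin nck gpqle ekzlw
Hunk 4: at line 5 remove [dxsvi] add [hjano,vdjxm] -> 16 lines: ebj wlkfl cwqc ygraa ezlp hjano vdjxm tucy ppc dcw dkwk hangl pcsin nck gpqle ekzlw
Hunk 5: at line 10 remove [hangl,pcsin] add [vkbk,myl] -> 16 lines: ebj wlkfl cwqc ygraa ezlp hjano vdjxm tucy ppc dcw dkwk vkbk myl nck gpqle ekzlw
Hunk 6: at line 2 remove [ygraa] add [hqlyx,tdigz,oep] -> 18 lines: ebj wlkfl cwqc hqlyx tdigz oep ezlp hjano vdjxm tucy ppc dcw dkwk vkbk myl nck gpqle ekzlw
Final line 5: tdigz

Answer: tdigz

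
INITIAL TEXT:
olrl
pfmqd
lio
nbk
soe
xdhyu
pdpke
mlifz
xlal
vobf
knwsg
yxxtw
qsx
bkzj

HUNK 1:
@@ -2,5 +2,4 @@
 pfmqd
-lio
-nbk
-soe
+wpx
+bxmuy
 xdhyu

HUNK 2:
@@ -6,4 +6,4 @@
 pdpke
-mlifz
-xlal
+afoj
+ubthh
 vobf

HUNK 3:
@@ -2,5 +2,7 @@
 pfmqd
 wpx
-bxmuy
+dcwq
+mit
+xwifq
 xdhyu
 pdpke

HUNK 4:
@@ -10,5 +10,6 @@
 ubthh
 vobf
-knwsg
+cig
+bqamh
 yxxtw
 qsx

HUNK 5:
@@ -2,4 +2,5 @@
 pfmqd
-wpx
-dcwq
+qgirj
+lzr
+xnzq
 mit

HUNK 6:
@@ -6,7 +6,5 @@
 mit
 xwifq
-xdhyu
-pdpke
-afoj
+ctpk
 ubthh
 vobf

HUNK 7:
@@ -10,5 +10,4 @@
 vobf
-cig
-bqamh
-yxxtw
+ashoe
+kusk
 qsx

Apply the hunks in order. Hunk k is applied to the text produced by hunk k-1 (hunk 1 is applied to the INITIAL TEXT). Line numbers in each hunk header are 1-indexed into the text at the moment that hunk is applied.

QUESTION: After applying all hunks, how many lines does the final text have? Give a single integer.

Hunk 1: at line 2 remove [lio,nbk,soe] add [wpx,bxmuy] -> 13 lines: olrl pfmqd wpx bxmuy xdhyu pdpke mlifz xlal vobf knwsg yxxtw qsx bkzj
Hunk 2: at line 6 remove [mlifz,xlal] add [afoj,ubthh] -> 13 lines: olrl pfmqd wpx bxmuy xdhyu pdpke afoj ubthh vobf knwsg yxxtw qsx bkzj
Hunk 3: at line 2 remove [bxmuy] add [dcwq,mit,xwifq] -> 15 lines: olrl pfmqd wpx dcwq mit xwifq xdhyu pdpke afoj ubthh vobf knwsg yxxtw qsx bkzj
Hunk 4: at line 10 remove [knwsg] add [cig,bqamh] -> 16 lines: olrl pfmqd wpx dcwq mit xwifq xdhyu pdpke afoj ubthh vobf cig bqamh yxxtw qsx bkzj
Hunk 5: at line 2 remove [wpx,dcwq] add [qgirj,lzr,xnzq] -> 17 lines: olrl pfmqd qgirj lzr xnzq mit xwifq xdhyu pdpke afoj ubthh vobf cig bqamh yxxtw qsx bkzj
Hunk 6: at line 6 remove [xdhyu,pdpke,afoj] add [ctpk] -> 15 lines: olrl pfmqd qgirj lzr xnzq mit xwifq ctpk ubthh vobf cig bqamh yxxtw qsx bkzj
Hunk 7: at line 10 remove [cig,bqamh,yxxtw] add [ashoe,kusk] -> 14 lines: olrl pfmqd qgirj lzr xnzq mit xwifq ctpk ubthh vobf ashoe kusk qsx bkzj
Final line count: 14

Answer: 14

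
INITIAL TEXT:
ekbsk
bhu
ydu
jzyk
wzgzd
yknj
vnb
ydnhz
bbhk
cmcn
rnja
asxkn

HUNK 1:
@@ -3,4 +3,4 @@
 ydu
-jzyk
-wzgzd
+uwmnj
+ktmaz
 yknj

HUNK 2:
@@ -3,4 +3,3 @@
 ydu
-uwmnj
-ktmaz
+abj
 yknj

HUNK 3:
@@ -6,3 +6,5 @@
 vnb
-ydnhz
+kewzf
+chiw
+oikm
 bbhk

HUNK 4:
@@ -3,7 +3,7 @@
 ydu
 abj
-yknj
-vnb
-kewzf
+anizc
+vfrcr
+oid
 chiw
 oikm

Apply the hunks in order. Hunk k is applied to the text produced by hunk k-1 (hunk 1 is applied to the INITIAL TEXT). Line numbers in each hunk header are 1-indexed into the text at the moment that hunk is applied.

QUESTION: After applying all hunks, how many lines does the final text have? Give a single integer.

Hunk 1: at line 3 remove [jzyk,wzgzd] add [uwmnj,ktmaz] -> 12 lines: ekbsk bhu ydu uwmnj ktmaz yknj vnb ydnhz bbhk cmcn rnja asxkn
Hunk 2: at line 3 remove [uwmnj,ktmaz] add [abj] -> 11 lines: ekbsk bhu ydu abj yknj vnb ydnhz bbhk cmcn rnja asxkn
Hunk 3: at line 6 remove [ydnhz] add [kewzf,chiw,oikm] -> 13 lines: ekbsk bhu ydu abj yknj vnb kewzf chiw oikm bbhk cmcn rnja asxkn
Hunk 4: at line 3 remove [yknj,vnb,kewzf] add [anizc,vfrcr,oid] -> 13 lines: ekbsk bhu ydu abj anizc vfrcr oid chiw oikm bbhk cmcn rnja asxkn
Final line count: 13

Answer: 13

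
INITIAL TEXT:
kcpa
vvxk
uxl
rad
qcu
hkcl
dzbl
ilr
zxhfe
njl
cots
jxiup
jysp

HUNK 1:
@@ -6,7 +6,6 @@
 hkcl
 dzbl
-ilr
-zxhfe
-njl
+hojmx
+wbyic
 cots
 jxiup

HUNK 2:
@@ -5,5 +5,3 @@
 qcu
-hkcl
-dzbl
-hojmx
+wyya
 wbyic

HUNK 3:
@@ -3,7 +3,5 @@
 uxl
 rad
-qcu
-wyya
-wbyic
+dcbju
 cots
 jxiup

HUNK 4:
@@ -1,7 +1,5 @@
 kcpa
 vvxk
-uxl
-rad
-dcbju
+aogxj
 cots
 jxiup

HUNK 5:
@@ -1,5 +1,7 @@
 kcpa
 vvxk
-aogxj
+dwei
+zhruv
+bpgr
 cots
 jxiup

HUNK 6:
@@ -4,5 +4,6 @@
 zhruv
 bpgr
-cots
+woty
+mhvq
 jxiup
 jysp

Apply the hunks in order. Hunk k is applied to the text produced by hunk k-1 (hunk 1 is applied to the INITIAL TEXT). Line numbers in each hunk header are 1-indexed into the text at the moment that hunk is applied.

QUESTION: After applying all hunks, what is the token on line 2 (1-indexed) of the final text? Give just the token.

Hunk 1: at line 6 remove [ilr,zxhfe,njl] add [hojmx,wbyic] -> 12 lines: kcpa vvxk uxl rad qcu hkcl dzbl hojmx wbyic cots jxiup jysp
Hunk 2: at line 5 remove [hkcl,dzbl,hojmx] add [wyya] -> 10 lines: kcpa vvxk uxl rad qcu wyya wbyic cots jxiup jysp
Hunk 3: at line 3 remove [qcu,wyya,wbyic] add [dcbju] -> 8 lines: kcpa vvxk uxl rad dcbju cots jxiup jysp
Hunk 4: at line 1 remove [uxl,rad,dcbju] add [aogxj] -> 6 lines: kcpa vvxk aogxj cots jxiup jysp
Hunk 5: at line 1 remove [aogxj] add [dwei,zhruv,bpgr] -> 8 lines: kcpa vvxk dwei zhruv bpgr cots jxiup jysp
Hunk 6: at line 4 remove [cots] add [woty,mhvq] -> 9 lines: kcpa vvxk dwei zhruv bpgr woty mhvq jxiup jysp
Final line 2: vvxk

Answer: vvxk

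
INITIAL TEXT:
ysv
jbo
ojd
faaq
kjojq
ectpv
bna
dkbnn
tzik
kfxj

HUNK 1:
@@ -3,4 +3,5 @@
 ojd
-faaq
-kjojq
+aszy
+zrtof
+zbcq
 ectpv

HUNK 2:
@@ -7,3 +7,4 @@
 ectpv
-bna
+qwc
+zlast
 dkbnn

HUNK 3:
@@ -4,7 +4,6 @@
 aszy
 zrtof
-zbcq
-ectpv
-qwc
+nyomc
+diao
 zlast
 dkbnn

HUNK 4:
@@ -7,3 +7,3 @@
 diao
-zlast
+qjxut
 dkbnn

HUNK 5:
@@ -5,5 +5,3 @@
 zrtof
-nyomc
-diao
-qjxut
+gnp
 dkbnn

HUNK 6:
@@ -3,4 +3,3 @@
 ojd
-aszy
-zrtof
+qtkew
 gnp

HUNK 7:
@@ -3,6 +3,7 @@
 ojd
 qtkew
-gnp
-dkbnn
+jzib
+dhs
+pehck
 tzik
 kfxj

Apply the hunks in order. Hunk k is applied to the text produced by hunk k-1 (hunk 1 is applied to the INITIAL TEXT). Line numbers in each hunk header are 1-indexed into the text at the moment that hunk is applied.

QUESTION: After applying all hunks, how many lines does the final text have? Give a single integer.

Hunk 1: at line 3 remove [faaq,kjojq] add [aszy,zrtof,zbcq] -> 11 lines: ysv jbo ojd aszy zrtof zbcq ectpv bna dkbnn tzik kfxj
Hunk 2: at line 7 remove [bna] add [qwc,zlast] -> 12 lines: ysv jbo ojd aszy zrtof zbcq ectpv qwc zlast dkbnn tzik kfxj
Hunk 3: at line 4 remove [zbcq,ectpv,qwc] add [nyomc,diao] -> 11 lines: ysv jbo ojd aszy zrtof nyomc diao zlast dkbnn tzik kfxj
Hunk 4: at line 7 remove [zlast] add [qjxut] -> 11 lines: ysv jbo ojd aszy zrtof nyomc diao qjxut dkbnn tzik kfxj
Hunk 5: at line 5 remove [nyomc,diao,qjxut] add [gnp] -> 9 lines: ysv jbo ojd aszy zrtof gnp dkbnn tzik kfxj
Hunk 6: at line 3 remove [aszy,zrtof] add [qtkew] -> 8 lines: ysv jbo ojd qtkew gnp dkbnn tzik kfxj
Hunk 7: at line 3 remove [gnp,dkbnn] add [jzib,dhs,pehck] -> 9 lines: ysv jbo ojd qtkew jzib dhs pehck tzik kfxj
Final line count: 9

Answer: 9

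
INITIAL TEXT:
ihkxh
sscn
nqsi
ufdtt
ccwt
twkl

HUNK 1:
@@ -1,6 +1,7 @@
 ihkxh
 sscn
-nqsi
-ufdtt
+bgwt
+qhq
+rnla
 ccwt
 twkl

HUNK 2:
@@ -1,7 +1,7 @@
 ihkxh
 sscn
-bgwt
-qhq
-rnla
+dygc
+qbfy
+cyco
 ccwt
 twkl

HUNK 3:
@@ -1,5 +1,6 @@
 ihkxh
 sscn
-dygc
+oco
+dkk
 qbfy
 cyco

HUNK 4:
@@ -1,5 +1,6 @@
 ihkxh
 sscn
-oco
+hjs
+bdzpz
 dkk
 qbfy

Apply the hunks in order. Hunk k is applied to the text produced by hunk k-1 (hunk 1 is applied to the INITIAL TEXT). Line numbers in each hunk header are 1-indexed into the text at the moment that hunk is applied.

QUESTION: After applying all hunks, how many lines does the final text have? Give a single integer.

Hunk 1: at line 1 remove [nqsi,ufdtt] add [bgwt,qhq,rnla] -> 7 lines: ihkxh sscn bgwt qhq rnla ccwt twkl
Hunk 2: at line 1 remove [bgwt,qhq,rnla] add [dygc,qbfy,cyco] -> 7 lines: ihkxh sscn dygc qbfy cyco ccwt twkl
Hunk 3: at line 1 remove [dygc] add [oco,dkk] -> 8 lines: ihkxh sscn oco dkk qbfy cyco ccwt twkl
Hunk 4: at line 1 remove [oco] add [hjs,bdzpz] -> 9 lines: ihkxh sscn hjs bdzpz dkk qbfy cyco ccwt twkl
Final line count: 9

Answer: 9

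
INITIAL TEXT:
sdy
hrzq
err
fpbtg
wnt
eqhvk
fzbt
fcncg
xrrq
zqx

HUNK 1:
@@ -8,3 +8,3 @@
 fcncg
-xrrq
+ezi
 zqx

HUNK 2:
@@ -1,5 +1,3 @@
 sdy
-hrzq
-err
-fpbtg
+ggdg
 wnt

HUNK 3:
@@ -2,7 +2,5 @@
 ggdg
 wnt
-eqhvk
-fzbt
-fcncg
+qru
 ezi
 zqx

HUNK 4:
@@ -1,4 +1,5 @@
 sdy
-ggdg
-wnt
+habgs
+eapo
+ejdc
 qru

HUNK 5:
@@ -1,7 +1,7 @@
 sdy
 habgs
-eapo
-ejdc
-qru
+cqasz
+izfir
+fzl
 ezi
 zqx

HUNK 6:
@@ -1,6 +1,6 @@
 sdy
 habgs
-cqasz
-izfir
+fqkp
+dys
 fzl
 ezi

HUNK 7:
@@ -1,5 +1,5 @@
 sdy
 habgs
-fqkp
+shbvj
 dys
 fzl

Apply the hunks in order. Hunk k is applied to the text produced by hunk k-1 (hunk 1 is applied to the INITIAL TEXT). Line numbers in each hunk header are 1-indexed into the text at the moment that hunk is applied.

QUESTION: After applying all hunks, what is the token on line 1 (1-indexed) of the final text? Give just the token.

Hunk 1: at line 8 remove [xrrq] add [ezi] -> 10 lines: sdy hrzq err fpbtg wnt eqhvk fzbt fcncg ezi zqx
Hunk 2: at line 1 remove [hrzq,err,fpbtg] add [ggdg] -> 8 lines: sdy ggdg wnt eqhvk fzbt fcncg ezi zqx
Hunk 3: at line 2 remove [eqhvk,fzbt,fcncg] add [qru] -> 6 lines: sdy ggdg wnt qru ezi zqx
Hunk 4: at line 1 remove [ggdg,wnt] add [habgs,eapo,ejdc] -> 7 lines: sdy habgs eapo ejdc qru ezi zqx
Hunk 5: at line 1 remove [eapo,ejdc,qru] add [cqasz,izfir,fzl] -> 7 lines: sdy habgs cqasz izfir fzl ezi zqx
Hunk 6: at line 1 remove [cqasz,izfir] add [fqkp,dys] -> 7 lines: sdy habgs fqkp dys fzl ezi zqx
Hunk 7: at line 1 remove [fqkp] add [shbvj] -> 7 lines: sdy habgs shbvj dys fzl ezi zqx
Final line 1: sdy

Answer: sdy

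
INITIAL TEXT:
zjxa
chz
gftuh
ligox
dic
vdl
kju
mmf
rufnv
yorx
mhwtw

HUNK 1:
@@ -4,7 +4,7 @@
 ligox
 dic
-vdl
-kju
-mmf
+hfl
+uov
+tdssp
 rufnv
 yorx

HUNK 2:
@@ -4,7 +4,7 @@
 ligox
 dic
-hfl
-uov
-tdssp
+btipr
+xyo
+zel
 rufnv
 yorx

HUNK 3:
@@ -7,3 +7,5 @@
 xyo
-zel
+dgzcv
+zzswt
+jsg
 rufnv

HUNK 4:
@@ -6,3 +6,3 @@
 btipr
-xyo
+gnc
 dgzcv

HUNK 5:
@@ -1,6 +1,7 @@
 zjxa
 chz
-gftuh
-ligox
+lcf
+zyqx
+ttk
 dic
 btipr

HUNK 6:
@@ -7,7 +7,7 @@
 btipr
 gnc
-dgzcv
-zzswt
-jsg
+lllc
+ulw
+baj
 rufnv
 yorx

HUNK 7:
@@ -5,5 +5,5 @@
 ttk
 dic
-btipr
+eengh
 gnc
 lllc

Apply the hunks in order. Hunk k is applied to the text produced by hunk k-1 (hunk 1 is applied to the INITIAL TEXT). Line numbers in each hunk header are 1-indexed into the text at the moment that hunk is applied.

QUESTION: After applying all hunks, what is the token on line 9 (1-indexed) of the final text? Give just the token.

Answer: lllc

Derivation:
Hunk 1: at line 4 remove [vdl,kju,mmf] add [hfl,uov,tdssp] -> 11 lines: zjxa chz gftuh ligox dic hfl uov tdssp rufnv yorx mhwtw
Hunk 2: at line 4 remove [hfl,uov,tdssp] add [btipr,xyo,zel] -> 11 lines: zjxa chz gftuh ligox dic btipr xyo zel rufnv yorx mhwtw
Hunk 3: at line 7 remove [zel] add [dgzcv,zzswt,jsg] -> 13 lines: zjxa chz gftuh ligox dic btipr xyo dgzcv zzswt jsg rufnv yorx mhwtw
Hunk 4: at line 6 remove [xyo] add [gnc] -> 13 lines: zjxa chz gftuh ligox dic btipr gnc dgzcv zzswt jsg rufnv yorx mhwtw
Hunk 5: at line 1 remove [gftuh,ligox] add [lcf,zyqx,ttk] -> 14 lines: zjxa chz lcf zyqx ttk dic btipr gnc dgzcv zzswt jsg rufnv yorx mhwtw
Hunk 6: at line 7 remove [dgzcv,zzswt,jsg] add [lllc,ulw,baj] -> 14 lines: zjxa chz lcf zyqx ttk dic btipr gnc lllc ulw baj rufnv yorx mhwtw
Hunk 7: at line 5 remove [btipr] add [eengh] -> 14 lines: zjxa chz lcf zyqx ttk dic eengh gnc lllc ulw baj rufnv yorx mhwtw
Final line 9: lllc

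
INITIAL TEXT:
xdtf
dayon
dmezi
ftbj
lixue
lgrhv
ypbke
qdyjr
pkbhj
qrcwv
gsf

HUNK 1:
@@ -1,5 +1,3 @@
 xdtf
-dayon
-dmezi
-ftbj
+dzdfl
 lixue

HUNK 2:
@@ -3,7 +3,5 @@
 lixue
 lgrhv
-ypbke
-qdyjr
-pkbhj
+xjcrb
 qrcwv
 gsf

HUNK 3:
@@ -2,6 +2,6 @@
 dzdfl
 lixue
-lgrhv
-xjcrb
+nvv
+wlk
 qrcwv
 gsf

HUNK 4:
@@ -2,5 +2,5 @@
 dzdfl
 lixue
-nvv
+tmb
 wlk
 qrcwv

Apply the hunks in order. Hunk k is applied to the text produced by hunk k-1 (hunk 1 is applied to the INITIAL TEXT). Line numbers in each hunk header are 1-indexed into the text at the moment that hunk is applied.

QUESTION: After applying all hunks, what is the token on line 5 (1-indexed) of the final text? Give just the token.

Hunk 1: at line 1 remove [dayon,dmezi,ftbj] add [dzdfl] -> 9 lines: xdtf dzdfl lixue lgrhv ypbke qdyjr pkbhj qrcwv gsf
Hunk 2: at line 3 remove [ypbke,qdyjr,pkbhj] add [xjcrb] -> 7 lines: xdtf dzdfl lixue lgrhv xjcrb qrcwv gsf
Hunk 3: at line 2 remove [lgrhv,xjcrb] add [nvv,wlk] -> 7 lines: xdtf dzdfl lixue nvv wlk qrcwv gsf
Hunk 4: at line 2 remove [nvv] add [tmb] -> 7 lines: xdtf dzdfl lixue tmb wlk qrcwv gsf
Final line 5: wlk

Answer: wlk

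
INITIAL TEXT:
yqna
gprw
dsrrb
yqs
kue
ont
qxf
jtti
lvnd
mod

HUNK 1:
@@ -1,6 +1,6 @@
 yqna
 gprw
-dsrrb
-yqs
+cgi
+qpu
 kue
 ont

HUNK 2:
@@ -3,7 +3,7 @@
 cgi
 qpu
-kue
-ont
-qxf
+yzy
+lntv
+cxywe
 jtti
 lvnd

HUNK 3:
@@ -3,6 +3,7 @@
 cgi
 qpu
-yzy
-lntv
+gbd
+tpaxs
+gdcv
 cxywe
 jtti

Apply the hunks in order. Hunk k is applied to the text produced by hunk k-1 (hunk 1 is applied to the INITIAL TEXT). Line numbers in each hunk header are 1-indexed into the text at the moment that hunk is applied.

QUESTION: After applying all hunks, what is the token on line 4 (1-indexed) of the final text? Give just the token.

Answer: qpu

Derivation:
Hunk 1: at line 1 remove [dsrrb,yqs] add [cgi,qpu] -> 10 lines: yqna gprw cgi qpu kue ont qxf jtti lvnd mod
Hunk 2: at line 3 remove [kue,ont,qxf] add [yzy,lntv,cxywe] -> 10 lines: yqna gprw cgi qpu yzy lntv cxywe jtti lvnd mod
Hunk 3: at line 3 remove [yzy,lntv] add [gbd,tpaxs,gdcv] -> 11 lines: yqna gprw cgi qpu gbd tpaxs gdcv cxywe jtti lvnd mod
Final line 4: qpu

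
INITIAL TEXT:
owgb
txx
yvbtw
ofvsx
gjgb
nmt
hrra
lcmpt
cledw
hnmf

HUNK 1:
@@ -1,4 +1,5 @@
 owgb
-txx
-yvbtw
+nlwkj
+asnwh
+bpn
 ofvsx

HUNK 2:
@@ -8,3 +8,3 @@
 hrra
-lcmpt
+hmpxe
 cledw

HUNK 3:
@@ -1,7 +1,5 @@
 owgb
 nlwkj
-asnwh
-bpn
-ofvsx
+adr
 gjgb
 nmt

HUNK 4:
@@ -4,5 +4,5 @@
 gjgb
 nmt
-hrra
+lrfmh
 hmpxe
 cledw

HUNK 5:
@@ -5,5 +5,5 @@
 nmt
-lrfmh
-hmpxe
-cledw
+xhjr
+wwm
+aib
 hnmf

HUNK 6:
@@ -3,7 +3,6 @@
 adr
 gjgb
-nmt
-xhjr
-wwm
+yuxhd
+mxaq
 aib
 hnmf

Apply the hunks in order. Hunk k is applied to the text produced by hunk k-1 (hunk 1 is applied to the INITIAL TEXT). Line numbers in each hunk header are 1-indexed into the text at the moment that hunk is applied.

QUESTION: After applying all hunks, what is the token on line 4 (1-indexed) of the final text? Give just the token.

Hunk 1: at line 1 remove [txx,yvbtw] add [nlwkj,asnwh,bpn] -> 11 lines: owgb nlwkj asnwh bpn ofvsx gjgb nmt hrra lcmpt cledw hnmf
Hunk 2: at line 8 remove [lcmpt] add [hmpxe] -> 11 lines: owgb nlwkj asnwh bpn ofvsx gjgb nmt hrra hmpxe cledw hnmf
Hunk 3: at line 1 remove [asnwh,bpn,ofvsx] add [adr] -> 9 lines: owgb nlwkj adr gjgb nmt hrra hmpxe cledw hnmf
Hunk 4: at line 4 remove [hrra] add [lrfmh] -> 9 lines: owgb nlwkj adr gjgb nmt lrfmh hmpxe cledw hnmf
Hunk 5: at line 5 remove [lrfmh,hmpxe,cledw] add [xhjr,wwm,aib] -> 9 lines: owgb nlwkj adr gjgb nmt xhjr wwm aib hnmf
Hunk 6: at line 3 remove [nmt,xhjr,wwm] add [yuxhd,mxaq] -> 8 lines: owgb nlwkj adr gjgb yuxhd mxaq aib hnmf
Final line 4: gjgb

Answer: gjgb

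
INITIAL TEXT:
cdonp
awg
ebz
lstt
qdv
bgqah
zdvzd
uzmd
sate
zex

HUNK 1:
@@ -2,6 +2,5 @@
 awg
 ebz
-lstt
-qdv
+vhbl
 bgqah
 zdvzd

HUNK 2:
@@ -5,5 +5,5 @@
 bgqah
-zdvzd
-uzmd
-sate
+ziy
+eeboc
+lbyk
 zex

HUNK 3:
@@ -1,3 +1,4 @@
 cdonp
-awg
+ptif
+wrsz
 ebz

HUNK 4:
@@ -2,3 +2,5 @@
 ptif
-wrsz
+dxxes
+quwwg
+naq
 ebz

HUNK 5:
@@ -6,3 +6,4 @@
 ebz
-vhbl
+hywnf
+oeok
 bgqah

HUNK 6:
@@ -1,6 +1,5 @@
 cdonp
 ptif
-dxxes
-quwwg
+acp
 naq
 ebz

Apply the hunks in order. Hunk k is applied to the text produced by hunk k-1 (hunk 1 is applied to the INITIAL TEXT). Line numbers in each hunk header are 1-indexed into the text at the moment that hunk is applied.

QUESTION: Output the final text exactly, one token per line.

Hunk 1: at line 2 remove [lstt,qdv] add [vhbl] -> 9 lines: cdonp awg ebz vhbl bgqah zdvzd uzmd sate zex
Hunk 2: at line 5 remove [zdvzd,uzmd,sate] add [ziy,eeboc,lbyk] -> 9 lines: cdonp awg ebz vhbl bgqah ziy eeboc lbyk zex
Hunk 3: at line 1 remove [awg] add [ptif,wrsz] -> 10 lines: cdonp ptif wrsz ebz vhbl bgqah ziy eeboc lbyk zex
Hunk 4: at line 2 remove [wrsz] add [dxxes,quwwg,naq] -> 12 lines: cdonp ptif dxxes quwwg naq ebz vhbl bgqah ziy eeboc lbyk zex
Hunk 5: at line 6 remove [vhbl] add [hywnf,oeok] -> 13 lines: cdonp ptif dxxes quwwg naq ebz hywnf oeok bgqah ziy eeboc lbyk zex
Hunk 6: at line 1 remove [dxxes,quwwg] add [acp] -> 12 lines: cdonp ptif acp naq ebz hywnf oeok bgqah ziy eeboc lbyk zex

Answer: cdonp
ptif
acp
naq
ebz
hywnf
oeok
bgqah
ziy
eeboc
lbyk
zex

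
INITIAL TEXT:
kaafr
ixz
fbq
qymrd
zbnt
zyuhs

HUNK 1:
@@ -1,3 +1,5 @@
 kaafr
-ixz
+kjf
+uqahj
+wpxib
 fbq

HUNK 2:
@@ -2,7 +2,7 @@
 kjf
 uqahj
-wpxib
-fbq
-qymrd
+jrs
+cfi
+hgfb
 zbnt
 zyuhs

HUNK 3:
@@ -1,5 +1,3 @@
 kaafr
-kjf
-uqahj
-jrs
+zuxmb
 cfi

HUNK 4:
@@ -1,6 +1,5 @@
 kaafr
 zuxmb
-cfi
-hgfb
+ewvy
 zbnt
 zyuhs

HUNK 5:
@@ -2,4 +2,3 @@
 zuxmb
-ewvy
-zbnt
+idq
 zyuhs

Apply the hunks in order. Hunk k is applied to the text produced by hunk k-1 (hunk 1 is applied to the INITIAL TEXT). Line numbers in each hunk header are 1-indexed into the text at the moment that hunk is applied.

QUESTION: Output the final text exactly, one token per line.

Hunk 1: at line 1 remove [ixz] add [kjf,uqahj,wpxib] -> 8 lines: kaafr kjf uqahj wpxib fbq qymrd zbnt zyuhs
Hunk 2: at line 2 remove [wpxib,fbq,qymrd] add [jrs,cfi,hgfb] -> 8 lines: kaafr kjf uqahj jrs cfi hgfb zbnt zyuhs
Hunk 3: at line 1 remove [kjf,uqahj,jrs] add [zuxmb] -> 6 lines: kaafr zuxmb cfi hgfb zbnt zyuhs
Hunk 4: at line 1 remove [cfi,hgfb] add [ewvy] -> 5 lines: kaafr zuxmb ewvy zbnt zyuhs
Hunk 5: at line 2 remove [ewvy,zbnt] add [idq] -> 4 lines: kaafr zuxmb idq zyuhs

Answer: kaafr
zuxmb
idq
zyuhs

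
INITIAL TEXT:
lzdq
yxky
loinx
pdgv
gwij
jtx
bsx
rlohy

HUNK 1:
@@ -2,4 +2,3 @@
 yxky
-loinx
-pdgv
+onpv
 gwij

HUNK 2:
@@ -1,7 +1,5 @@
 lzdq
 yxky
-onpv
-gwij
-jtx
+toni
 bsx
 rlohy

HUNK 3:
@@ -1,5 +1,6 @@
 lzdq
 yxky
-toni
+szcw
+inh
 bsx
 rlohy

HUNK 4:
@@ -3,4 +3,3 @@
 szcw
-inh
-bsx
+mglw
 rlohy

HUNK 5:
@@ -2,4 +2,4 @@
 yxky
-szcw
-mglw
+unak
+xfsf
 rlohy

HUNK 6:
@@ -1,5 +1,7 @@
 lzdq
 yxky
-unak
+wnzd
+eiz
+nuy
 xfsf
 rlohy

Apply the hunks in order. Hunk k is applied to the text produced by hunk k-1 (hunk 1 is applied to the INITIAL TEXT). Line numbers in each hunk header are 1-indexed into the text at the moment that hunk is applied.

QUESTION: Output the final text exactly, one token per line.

Hunk 1: at line 2 remove [loinx,pdgv] add [onpv] -> 7 lines: lzdq yxky onpv gwij jtx bsx rlohy
Hunk 2: at line 1 remove [onpv,gwij,jtx] add [toni] -> 5 lines: lzdq yxky toni bsx rlohy
Hunk 3: at line 1 remove [toni] add [szcw,inh] -> 6 lines: lzdq yxky szcw inh bsx rlohy
Hunk 4: at line 3 remove [inh,bsx] add [mglw] -> 5 lines: lzdq yxky szcw mglw rlohy
Hunk 5: at line 2 remove [szcw,mglw] add [unak,xfsf] -> 5 lines: lzdq yxky unak xfsf rlohy
Hunk 6: at line 1 remove [unak] add [wnzd,eiz,nuy] -> 7 lines: lzdq yxky wnzd eiz nuy xfsf rlohy

Answer: lzdq
yxky
wnzd
eiz
nuy
xfsf
rlohy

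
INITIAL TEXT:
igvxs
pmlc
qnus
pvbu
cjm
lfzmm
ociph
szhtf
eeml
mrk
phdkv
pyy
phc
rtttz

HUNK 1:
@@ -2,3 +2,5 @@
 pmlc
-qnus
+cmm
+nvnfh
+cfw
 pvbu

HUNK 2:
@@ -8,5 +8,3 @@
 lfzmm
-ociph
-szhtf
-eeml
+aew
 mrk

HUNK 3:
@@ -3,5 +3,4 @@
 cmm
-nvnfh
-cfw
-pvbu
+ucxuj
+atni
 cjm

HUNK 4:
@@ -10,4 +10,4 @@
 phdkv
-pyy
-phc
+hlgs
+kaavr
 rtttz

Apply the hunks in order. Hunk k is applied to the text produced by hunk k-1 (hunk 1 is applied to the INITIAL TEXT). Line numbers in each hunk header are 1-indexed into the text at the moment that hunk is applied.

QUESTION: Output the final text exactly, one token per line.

Answer: igvxs
pmlc
cmm
ucxuj
atni
cjm
lfzmm
aew
mrk
phdkv
hlgs
kaavr
rtttz

Derivation:
Hunk 1: at line 2 remove [qnus] add [cmm,nvnfh,cfw] -> 16 lines: igvxs pmlc cmm nvnfh cfw pvbu cjm lfzmm ociph szhtf eeml mrk phdkv pyy phc rtttz
Hunk 2: at line 8 remove [ociph,szhtf,eeml] add [aew] -> 14 lines: igvxs pmlc cmm nvnfh cfw pvbu cjm lfzmm aew mrk phdkv pyy phc rtttz
Hunk 3: at line 3 remove [nvnfh,cfw,pvbu] add [ucxuj,atni] -> 13 lines: igvxs pmlc cmm ucxuj atni cjm lfzmm aew mrk phdkv pyy phc rtttz
Hunk 4: at line 10 remove [pyy,phc] add [hlgs,kaavr] -> 13 lines: igvxs pmlc cmm ucxuj atni cjm lfzmm aew mrk phdkv hlgs kaavr rtttz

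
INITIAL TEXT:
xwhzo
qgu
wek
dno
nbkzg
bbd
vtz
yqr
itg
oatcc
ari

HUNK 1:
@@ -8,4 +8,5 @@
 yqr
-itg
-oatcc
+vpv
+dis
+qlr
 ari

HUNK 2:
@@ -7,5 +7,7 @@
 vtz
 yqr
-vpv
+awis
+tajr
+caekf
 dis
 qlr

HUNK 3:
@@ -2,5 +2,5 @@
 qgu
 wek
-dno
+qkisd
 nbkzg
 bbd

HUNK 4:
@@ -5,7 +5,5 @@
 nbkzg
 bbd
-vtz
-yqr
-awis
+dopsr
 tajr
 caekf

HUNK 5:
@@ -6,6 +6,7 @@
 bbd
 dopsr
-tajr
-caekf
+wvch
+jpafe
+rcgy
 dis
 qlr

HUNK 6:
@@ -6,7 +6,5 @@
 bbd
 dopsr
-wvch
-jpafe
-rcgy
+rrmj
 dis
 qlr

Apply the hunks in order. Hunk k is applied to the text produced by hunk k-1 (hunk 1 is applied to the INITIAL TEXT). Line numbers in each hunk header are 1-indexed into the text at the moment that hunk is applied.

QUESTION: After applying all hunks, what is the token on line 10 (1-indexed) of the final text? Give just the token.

Hunk 1: at line 8 remove [itg,oatcc] add [vpv,dis,qlr] -> 12 lines: xwhzo qgu wek dno nbkzg bbd vtz yqr vpv dis qlr ari
Hunk 2: at line 7 remove [vpv] add [awis,tajr,caekf] -> 14 lines: xwhzo qgu wek dno nbkzg bbd vtz yqr awis tajr caekf dis qlr ari
Hunk 3: at line 2 remove [dno] add [qkisd] -> 14 lines: xwhzo qgu wek qkisd nbkzg bbd vtz yqr awis tajr caekf dis qlr ari
Hunk 4: at line 5 remove [vtz,yqr,awis] add [dopsr] -> 12 lines: xwhzo qgu wek qkisd nbkzg bbd dopsr tajr caekf dis qlr ari
Hunk 5: at line 6 remove [tajr,caekf] add [wvch,jpafe,rcgy] -> 13 lines: xwhzo qgu wek qkisd nbkzg bbd dopsr wvch jpafe rcgy dis qlr ari
Hunk 6: at line 6 remove [wvch,jpafe,rcgy] add [rrmj] -> 11 lines: xwhzo qgu wek qkisd nbkzg bbd dopsr rrmj dis qlr ari
Final line 10: qlr

Answer: qlr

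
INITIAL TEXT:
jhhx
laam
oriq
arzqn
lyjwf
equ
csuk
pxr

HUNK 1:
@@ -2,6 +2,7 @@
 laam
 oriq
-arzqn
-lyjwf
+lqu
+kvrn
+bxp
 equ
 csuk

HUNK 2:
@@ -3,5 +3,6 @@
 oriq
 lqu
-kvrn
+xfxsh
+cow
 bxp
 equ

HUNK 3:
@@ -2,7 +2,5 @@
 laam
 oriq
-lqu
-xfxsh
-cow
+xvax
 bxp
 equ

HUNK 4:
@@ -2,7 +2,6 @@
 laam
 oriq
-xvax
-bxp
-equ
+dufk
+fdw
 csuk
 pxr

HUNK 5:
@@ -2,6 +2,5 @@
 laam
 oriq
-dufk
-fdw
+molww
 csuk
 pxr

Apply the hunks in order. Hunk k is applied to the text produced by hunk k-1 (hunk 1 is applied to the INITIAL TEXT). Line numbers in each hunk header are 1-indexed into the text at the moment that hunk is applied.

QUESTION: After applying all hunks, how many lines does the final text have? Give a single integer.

Answer: 6

Derivation:
Hunk 1: at line 2 remove [arzqn,lyjwf] add [lqu,kvrn,bxp] -> 9 lines: jhhx laam oriq lqu kvrn bxp equ csuk pxr
Hunk 2: at line 3 remove [kvrn] add [xfxsh,cow] -> 10 lines: jhhx laam oriq lqu xfxsh cow bxp equ csuk pxr
Hunk 3: at line 2 remove [lqu,xfxsh,cow] add [xvax] -> 8 lines: jhhx laam oriq xvax bxp equ csuk pxr
Hunk 4: at line 2 remove [xvax,bxp,equ] add [dufk,fdw] -> 7 lines: jhhx laam oriq dufk fdw csuk pxr
Hunk 5: at line 2 remove [dufk,fdw] add [molww] -> 6 lines: jhhx laam oriq molww csuk pxr
Final line count: 6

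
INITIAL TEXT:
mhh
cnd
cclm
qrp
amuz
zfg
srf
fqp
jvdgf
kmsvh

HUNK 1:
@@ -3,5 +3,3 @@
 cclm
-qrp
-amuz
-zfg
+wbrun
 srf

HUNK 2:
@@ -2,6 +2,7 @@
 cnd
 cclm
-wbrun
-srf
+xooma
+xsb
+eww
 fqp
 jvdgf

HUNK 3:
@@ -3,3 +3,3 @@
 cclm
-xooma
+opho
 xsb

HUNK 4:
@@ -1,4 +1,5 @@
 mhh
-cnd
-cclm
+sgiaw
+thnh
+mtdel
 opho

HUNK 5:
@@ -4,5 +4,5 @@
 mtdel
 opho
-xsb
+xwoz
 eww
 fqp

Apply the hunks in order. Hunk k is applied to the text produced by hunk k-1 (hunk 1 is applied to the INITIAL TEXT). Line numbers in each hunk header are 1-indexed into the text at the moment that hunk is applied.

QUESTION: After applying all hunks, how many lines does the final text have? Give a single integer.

Hunk 1: at line 3 remove [qrp,amuz,zfg] add [wbrun] -> 8 lines: mhh cnd cclm wbrun srf fqp jvdgf kmsvh
Hunk 2: at line 2 remove [wbrun,srf] add [xooma,xsb,eww] -> 9 lines: mhh cnd cclm xooma xsb eww fqp jvdgf kmsvh
Hunk 3: at line 3 remove [xooma] add [opho] -> 9 lines: mhh cnd cclm opho xsb eww fqp jvdgf kmsvh
Hunk 4: at line 1 remove [cnd,cclm] add [sgiaw,thnh,mtdel] -> 10 lines: mhh sgiaw thnh mtdel opho xsb eww fqp jvdgf kmsvh
Hunk 5: at line 4 remove [xsb] add [xwoz] -> 10 lines: mhh sgiaw thnh mtdel opho xwoz eww fqp jvdgf kmsvh
Final line count: 10

Answer: 10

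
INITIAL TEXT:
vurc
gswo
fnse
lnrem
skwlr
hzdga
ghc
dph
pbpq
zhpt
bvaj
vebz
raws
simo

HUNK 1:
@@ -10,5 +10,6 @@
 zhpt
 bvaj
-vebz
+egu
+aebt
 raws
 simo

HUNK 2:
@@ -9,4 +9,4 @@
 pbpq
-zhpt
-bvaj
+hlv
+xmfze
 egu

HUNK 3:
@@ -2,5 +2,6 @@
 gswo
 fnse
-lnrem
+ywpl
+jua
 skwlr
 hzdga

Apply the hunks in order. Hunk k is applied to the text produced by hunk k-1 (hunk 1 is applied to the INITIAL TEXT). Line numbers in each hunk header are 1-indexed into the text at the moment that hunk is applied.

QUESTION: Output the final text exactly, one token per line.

Hunk 1: at line 10 remove [vebz] add [egu,aebt] -> 15 lines: vurc gswo fnse lnrem skwlr hzdga ghc dph pbpq zhpt bvaj egu aebt raws simo
Hunk 2: at line 9 remove [zhpt,bvaj] add [hlv,xmfze] -> 15 lines: vurc gswo fnse lnrem skwlr hzdga ghc dph pbpq hlv xmfze egu aebt raws simo
Hunk 3: at line 2 remove [lnrem] add [ywpl,jua] -> 16 lines: vurc gswo fnse ywpl jua skwlr hzdga ghc dph pbpq hlv xmfze egu aebt raws simo

Answer: vurc
gswo
fnse
ywpl
jua
skwlr
hzdga
ghc
dph
pbpq
hlv
xmfze
egu
aebt
raws
simo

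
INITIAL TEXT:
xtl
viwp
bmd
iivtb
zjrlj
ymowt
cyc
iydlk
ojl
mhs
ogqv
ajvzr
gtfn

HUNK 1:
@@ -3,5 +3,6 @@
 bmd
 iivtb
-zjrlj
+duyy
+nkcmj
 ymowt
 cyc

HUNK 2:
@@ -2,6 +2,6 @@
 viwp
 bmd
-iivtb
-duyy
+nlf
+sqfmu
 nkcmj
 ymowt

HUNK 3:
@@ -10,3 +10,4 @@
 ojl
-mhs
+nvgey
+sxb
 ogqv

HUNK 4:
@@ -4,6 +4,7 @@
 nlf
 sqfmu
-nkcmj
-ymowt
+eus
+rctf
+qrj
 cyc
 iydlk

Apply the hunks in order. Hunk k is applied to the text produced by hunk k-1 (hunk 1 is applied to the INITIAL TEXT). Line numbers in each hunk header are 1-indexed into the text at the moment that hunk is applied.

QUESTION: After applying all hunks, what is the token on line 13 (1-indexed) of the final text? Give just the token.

Hunk 1: at line 3 remove [zjrlj] add [duyy,nkcmj] -> 14 lines: xtl viwp bmd iivtb duyy nkcmj ymowt cyc iydlk ojl mhs ogqv ajvzr gtfn
Hunk 2: at line 2 remove [iivtb,duyy] add [nlf,sqfmu] -> 14 lines: xtl viwp bmd nlf sqfmu nkcmj ymowt cyc iydlk ojl mhs ogqv ajvzr gtfn
Hunk 3: at line 10 remove [mhs] add [nvgey,sxb] -> 15 lines: xtl viwp bmd nlf sqfmu nkcmj ymowt cyc iydlk ojl nvgey sxb ogqv ajvzr gtfn
Hunk 4: at line 4 remove [nkcmj,ymowt] add [eus,rctf,qrj] -> 16 lines: xtl viwp bmd nlf sqfmu eus rctf qrj cyc iydlk ojl nvgey sxb ogqv ajvzr gtfn
Final line 13: sxb

Answer: sxb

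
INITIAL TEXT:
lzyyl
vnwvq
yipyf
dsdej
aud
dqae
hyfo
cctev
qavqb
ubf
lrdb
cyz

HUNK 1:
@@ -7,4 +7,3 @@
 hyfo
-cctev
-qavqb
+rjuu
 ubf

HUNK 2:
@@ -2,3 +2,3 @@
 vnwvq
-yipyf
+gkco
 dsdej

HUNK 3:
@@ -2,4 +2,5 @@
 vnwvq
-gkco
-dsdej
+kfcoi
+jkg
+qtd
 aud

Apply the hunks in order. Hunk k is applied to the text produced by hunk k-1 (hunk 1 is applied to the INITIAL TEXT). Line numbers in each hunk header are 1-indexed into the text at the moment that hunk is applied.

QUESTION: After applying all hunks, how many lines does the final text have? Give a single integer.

Hunk 1: at line 7 remove [cctev,qavqb] add [rjuu] -> 11 lines: lzyyl vnwvq yipyf dsdej aud dqae hyfo rjuu ubf lrdb cyz
Hunk 2: at line 2 remove [yipyf] add [gkco] -> 11 lines: lzyyl vnwvq gkco dsdej aud dqae hyfo rjuu ubf lrdb cyz
Hunk 3: at line 2 remove [gkco,dsdej] add [kfcoi,jkg,qtd] -> 12 lines: lzyyl vnwvq kfcoi jkg qtd aud dqae hyfo rjuu ubf lrdb cyz
Final line count: 12

Answer: 12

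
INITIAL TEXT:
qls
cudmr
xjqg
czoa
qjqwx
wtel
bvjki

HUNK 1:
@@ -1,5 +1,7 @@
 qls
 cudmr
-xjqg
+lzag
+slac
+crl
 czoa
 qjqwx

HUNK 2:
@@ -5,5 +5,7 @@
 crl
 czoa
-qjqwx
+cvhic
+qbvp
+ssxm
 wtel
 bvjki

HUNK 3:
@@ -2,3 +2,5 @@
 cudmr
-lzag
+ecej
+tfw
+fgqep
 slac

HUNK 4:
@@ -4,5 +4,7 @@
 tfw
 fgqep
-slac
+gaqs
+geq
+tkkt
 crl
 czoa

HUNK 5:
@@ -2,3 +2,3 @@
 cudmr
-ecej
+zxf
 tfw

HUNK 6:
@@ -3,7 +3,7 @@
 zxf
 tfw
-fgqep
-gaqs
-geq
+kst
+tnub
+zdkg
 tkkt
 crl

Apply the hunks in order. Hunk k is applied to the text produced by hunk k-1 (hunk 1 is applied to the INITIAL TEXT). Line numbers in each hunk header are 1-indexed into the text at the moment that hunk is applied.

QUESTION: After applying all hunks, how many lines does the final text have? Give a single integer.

Hunk 1: at line 1 remove [xjqg] add [lzag,slac,crl] -> 9 lines: qls cudmr lzag slac crl czoa qjqwx wtel bvjki
Hunk 2: at line 5 remove [qjqwx] add [cvhic,qbvp,ssxm] -> 11 lines: qls cudmr lzag slac crl czoa cvhic qbvp ssxm wtel bvjki
Hunk 3: at line 2 remove [lzag] add [ecej,tfw,fgqep] -> 13 lines: qls cudmr ecej tfw fgqep slac crl czoa cvhic qbvp ssxm wtel bvjki
Hunk 4: at line 4 remove [slac] add [gaqs,geq,tkkt] -> 15 lines: qls cudmr ecej tfw fgqep gaqs geq tkkt crl czoa cvhic qbvp ssxm wtel bvjki
Hunk 5: at line 2 remove [ecej] add [zxf] -> 15 lines: qls cudmr zxf tfw fgqep gaqs geq tkkt crl czoa cvhic qbvp ssxm wtel bvjki
Hunk 6: at line 3 remove [fgqep,gaqs,geq] add [kst,tnub,zdkg] -> 15 lines: qls cudmr zxf tfw kst tnub zdkg tkkt crl czoa cvhic qbvp ssxm wtel bvjki
Final line count: 15

Answer: 15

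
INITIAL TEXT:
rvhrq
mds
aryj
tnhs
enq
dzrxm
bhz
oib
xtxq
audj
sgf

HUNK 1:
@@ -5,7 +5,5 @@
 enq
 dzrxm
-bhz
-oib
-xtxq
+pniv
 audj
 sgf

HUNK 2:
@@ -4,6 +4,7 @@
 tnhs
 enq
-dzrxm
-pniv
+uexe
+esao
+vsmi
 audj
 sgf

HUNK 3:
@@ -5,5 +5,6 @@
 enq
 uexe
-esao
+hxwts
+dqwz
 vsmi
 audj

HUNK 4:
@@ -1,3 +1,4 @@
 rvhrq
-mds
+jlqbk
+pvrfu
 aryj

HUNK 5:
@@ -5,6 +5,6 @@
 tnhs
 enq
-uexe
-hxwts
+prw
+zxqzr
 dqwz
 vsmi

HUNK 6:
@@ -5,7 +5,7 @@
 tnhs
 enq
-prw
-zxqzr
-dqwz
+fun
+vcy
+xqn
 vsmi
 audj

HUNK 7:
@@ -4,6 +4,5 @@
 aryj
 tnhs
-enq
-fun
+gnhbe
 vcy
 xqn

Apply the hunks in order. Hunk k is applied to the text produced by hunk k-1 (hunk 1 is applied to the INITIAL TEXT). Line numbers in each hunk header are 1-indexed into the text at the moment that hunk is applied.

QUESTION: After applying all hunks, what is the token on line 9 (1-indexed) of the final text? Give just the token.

Hunk 1: at line 5 remove [bhz,oib,xtxq] add [pniv] -> 9 lines: rvhrq mds aryj tnhs enq dzrxm pniv audj sgf
Hunk 2: at line 4 remove [dzrxm,pniv] add [uexe,esao,vsmi] -> 10 lines: rvhrq mds aryj tnhs enq uexe esao vsmi audj sgf
Hunk 3: at line 5 remove [esao] add [hxwts,dqwz] -> 11 lines: rvhrq mds aryj tnhs enq uexe hxwts dqwz vsmi audj sgf
Hunk 4: at line 1 remove [mds] add [jlqbk,pvrfu] -> 12 lines: rvhrq jlqbk pvrfu aryj tnhs enq uexe hxwts dqwz vsmi audj sgf
Hunk 5: at line 5 remove [uexe,hxwts] add [prw,zxqzr] -> 12 lines: rvhrq jlqbk pvrfu aryj tnhs enq prw zxqzr dqwz vsmi audj sgf
Hunk 6: at line 5 remove [prw,zxqzr,dqwz] add [fun,vcy,xqn] -> 12 lines: rvhrq jlqbk pvrfu aryj tnhs enq fun vcy xqn vsmi audj sgf
Hunk 7: at line 4 remove [enq,fun] add [gnhbe] -> 11 lines: rvhrq jlqbk pvrfu aryj tnhs gnhbe vcy xqn vsmi audj sgf
Final line 9: vsmi

Answer: vsmi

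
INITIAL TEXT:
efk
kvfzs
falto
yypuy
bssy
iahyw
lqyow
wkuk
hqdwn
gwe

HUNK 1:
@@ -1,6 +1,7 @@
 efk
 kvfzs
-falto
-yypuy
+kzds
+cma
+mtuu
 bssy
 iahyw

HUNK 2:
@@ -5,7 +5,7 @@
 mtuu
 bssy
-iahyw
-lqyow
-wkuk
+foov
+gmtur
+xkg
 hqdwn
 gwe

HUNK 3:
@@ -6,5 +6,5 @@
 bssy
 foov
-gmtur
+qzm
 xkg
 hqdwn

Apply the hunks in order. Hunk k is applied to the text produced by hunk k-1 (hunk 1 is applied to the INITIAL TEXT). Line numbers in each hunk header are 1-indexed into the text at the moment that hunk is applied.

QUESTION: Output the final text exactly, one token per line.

Answer: efk
kvfzs
kzds
cma
mtuu
bssy
foov
qzm
xkg
hqdwn
gwe

Derivation:
Hunk 1: at line 1 remove [falto,yypuy] add [kzds,cma,mtuu] -> 11 lines: efk kvfzs kzds cma mtuu bssy iahyw lqyow wkuk hqdwn gwe
Hunk 2: at line 5 remove [iahyw,lqyow,wkuk] add [foov,gmtur,xkg] -> 11 lines: efk kvfzs kzds cma mtuu bssy foov gmtur xkg hqdwn gwe
Hunk 3: at line 6 remove [gmtur] add [qzm] -> 11 lines: efk kvfzs kzds cma mtuu bssy foov qzm xkg hqdwn gwe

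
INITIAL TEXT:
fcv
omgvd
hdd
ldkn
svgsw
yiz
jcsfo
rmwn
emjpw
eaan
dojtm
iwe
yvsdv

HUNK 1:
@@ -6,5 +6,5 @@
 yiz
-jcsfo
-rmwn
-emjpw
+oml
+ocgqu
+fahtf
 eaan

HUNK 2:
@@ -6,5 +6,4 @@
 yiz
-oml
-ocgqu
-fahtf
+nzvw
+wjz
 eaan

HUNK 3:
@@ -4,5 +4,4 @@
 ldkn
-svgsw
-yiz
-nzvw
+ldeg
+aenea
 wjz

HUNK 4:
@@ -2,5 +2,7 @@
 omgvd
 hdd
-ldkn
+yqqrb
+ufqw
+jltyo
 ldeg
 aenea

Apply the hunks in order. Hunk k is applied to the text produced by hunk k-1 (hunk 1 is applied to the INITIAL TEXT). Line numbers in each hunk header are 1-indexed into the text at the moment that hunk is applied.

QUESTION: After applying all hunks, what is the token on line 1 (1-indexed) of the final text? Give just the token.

Hunk 1: at line 6 remove [jcsfo,rmwn,emjpw] add [oml,ocgqu,fahtf] -> 13 lines: fcv omgvd hdd ldkn svgsw yiz oml ocgqu fahtf eaan dojtm iwe yvsdv
Hunk 2: at line 6 remove [oml,ocgqu,fahtf] add [nzvw,wjz] -> 12 lines: fcv omgvd hdd ldkn svgsw yiz nzvw wjz eaan dojtm iwe yvsdv
Hunk 3: at line 4 remove [svgsw,yiz,nzvw] add [ldeg,aenea] -> 11 lines: fcv omgvd hdd ldkn ldeg aenea wjz eaan dojtm iwe yvsdv
Hunk 4: at line 2 remove [ldkn] add [yqqrb,ufqw,jltyo] -> 13 lines: fcv omgvd hdd yqqrb ufqw jltyo ldeg aenea wjz eaan dojtm iwe yvsdv
Final line 1: fcv

Answer: fcv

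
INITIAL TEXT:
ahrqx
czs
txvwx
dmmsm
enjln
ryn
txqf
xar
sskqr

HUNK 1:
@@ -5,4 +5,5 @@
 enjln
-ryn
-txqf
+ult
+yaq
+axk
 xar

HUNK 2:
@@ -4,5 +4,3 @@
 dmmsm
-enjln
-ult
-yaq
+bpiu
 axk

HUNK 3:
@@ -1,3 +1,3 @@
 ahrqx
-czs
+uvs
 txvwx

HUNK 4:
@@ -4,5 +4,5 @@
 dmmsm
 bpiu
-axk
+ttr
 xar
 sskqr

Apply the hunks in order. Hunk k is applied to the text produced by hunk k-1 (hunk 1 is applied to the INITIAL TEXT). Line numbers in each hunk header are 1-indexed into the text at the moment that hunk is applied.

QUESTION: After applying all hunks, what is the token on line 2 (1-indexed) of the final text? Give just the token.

Hunk 1: at line 5 remove [ryn,txqf] add [ult,yaq,axk] -> 10 lines: ahrqx czs txvwx dmmsm enjln ult yaq axk xar sskqr
Hunk 2: at line 4 remove [enjln,ult,yaq] add [bpiu] -> 8 lines: ahrqx czs txvwx dmmsm bpiu axk xar sskqr
Hunk 3: at line 1 remove [czs] add [uvs] -> 8 lines: ahrqx uvs txvwx dmmsm bpiu axk xar sskqr
Hunk 4: at line 4 remove [axk] add [ttr] -> 8 lines: ahrqx uvs txvwx dmmsm bpiu ttr xar sskqr
Final line 2: uvs

Answer: uvs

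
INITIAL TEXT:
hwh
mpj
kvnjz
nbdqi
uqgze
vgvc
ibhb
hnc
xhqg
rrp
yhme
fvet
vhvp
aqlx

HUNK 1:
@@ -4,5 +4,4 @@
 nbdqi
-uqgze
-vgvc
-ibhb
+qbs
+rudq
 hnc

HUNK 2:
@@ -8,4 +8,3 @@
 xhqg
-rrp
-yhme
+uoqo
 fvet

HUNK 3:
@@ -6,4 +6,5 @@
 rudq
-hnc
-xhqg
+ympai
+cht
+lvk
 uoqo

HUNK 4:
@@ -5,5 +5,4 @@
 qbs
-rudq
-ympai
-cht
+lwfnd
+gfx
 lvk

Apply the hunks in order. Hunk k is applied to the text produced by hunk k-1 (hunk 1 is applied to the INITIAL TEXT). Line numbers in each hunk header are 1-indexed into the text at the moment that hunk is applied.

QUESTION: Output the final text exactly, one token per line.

Hunk 1: at line 4 remove [uqgze,vgvc,ibhb] add [qbs,rudq] -> 13 lines: hwh mpj kvnjz nbdqi qbs rudq hnc xhqg rrp yhme fvet vhvp aqlx
Hunk 2: at line 8 remove [rrp,yhme] add [uoqo] -> 12 lines: hwh mpj kvnjz nbdqi qbs rudq hnc xhqg uoqo fvet vhvp aqlx
Hunk 3: at line 6 remove [hnc,xhqg] add [ympai,cht,lvk] -> 13 lines: hwh mpj kvnjz nbdqi qbs rudq ympai cht lvk uoqo fvet vhvp aqlx
Hunk 4: at line 5 remove [rudq,ympai,cht] add [lwfnd,gfx] -> 12 lines: hwh mpj kvnjz nbdqi qbs lwfnd gfx lvk uoqo fvet vhvp aqlx

Answer: hwh
mpj
kvnjz
nbdqi
qbs
lwfnd
gfx
lvk
uoqo
fvet
vhvp
aqlx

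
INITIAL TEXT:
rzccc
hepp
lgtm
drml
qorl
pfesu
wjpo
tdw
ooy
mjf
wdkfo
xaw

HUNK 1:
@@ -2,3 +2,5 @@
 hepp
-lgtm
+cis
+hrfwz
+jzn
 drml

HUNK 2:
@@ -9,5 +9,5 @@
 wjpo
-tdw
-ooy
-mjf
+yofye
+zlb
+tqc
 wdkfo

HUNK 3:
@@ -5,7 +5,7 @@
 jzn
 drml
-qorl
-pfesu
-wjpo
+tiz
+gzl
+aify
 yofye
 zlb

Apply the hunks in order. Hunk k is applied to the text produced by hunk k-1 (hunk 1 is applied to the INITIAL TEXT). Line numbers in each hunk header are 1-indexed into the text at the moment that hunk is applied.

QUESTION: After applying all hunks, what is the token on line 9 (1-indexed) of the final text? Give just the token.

Answer: aify

Derivation:
Hunk 1: at line 2 remove [lgtm] add [cis,hrfwz,jzn] -> 14 lines: rzccc hepp cis hrfwz jzn drml qorl pfesu wjpo tdw ooy mjf wdkfo xaw
Hunk 2: at line 9 remove [tdw,ooy,mjf] add [yofye,zlb,tqc] -> 14 lines: rzccc hepp cis hrfwz jzn drml qorl pfesu wjpo yofye zlb tqc wdkfo xaw
Hunk 3: at line 5 remove [qorl,pfesu,wjpo] add [tiz,gzl,aify] -> 14 lines: rzccc hepp cis hrfwz jzn drml tiz gzl aify yofye zlb tqc wdkfo xaw
Final line 9: aify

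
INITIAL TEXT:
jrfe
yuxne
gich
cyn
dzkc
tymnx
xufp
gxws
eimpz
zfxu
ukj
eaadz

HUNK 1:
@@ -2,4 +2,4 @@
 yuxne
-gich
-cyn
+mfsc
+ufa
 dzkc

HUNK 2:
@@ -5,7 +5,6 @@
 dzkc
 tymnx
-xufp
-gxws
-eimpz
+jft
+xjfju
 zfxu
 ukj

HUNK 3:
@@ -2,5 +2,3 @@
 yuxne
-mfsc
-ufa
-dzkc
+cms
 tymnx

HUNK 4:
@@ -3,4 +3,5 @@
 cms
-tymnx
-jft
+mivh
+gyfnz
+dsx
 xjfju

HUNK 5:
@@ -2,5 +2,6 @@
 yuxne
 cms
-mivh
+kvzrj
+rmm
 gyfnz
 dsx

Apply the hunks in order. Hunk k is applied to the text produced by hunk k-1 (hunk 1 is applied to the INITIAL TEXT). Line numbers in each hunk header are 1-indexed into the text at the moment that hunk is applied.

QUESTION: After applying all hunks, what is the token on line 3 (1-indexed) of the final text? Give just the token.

Hunk 1: at line 2 remove [gich,cyn] add [mfsc,ufa] -> 12 lines: jrfe yuxne mfsc ufa dzkc tymnx xufp gxws eimpz zfxu ukj eaadz
Hunk 2: at line 5 remove [xufp,gxws,eimpz] add [jft,xjfju] -> 11 lines: jrfe yuxne mfsc ufa dzkc tymnx jft xjfju zfxu ukj eaadz
Hunk 3: at line 2 remove [mfsc,ufa,dzkc] add [cms] -> 9 lines: jrfe yuxne cms tymnx jft xjfju zfxu ukj eaadz
Hunk 4: at line 3 remove [tymnx,jft] add [mivh,gyfnz,dsx] -> 10 lines: jrfe yuxne cms mivh gyfnz dsx xjfju zfxu ukj eaadz
Hunk 5: at line 2 remove [mivh] add [kvzrj,rmm] -> 11 lines: jrfe yuxne cms kvzrj rmm gyfnz dsx xjfju zfxu ukj eaadz
Final line 3: cms

Answer: cms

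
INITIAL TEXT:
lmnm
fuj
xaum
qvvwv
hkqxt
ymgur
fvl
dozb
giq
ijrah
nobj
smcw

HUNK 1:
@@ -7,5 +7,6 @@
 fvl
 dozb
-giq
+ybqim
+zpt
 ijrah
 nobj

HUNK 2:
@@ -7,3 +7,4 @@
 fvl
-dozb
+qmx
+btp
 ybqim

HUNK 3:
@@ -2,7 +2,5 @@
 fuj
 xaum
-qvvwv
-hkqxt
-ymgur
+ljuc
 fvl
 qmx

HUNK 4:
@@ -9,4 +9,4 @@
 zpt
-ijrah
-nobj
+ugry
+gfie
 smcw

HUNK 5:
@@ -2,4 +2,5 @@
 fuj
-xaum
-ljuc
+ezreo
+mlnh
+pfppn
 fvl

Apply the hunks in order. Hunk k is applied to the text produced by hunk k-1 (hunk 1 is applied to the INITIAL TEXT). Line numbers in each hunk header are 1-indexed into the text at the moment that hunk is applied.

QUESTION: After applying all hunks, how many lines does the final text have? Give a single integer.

Hunk 1: at line 7 remove [giq] add [ybqim,zpt] -> 13 lines: lmnm fuj xaum qvvwv hkqxt ymgur fvl dozb ybqim zpt ijrah nobj smcw
Hunk 2: at line 7 remove [dozb] add [qmx,btp] -> 14 lines: lmnm fuj xaum qvvwv hkqxt ymgur fvl qmx btp ybqim zpt ijrah nobj smcw
Hunk 3: at line 2 remove [qvvwv,hkqxt,ymgur] add [ljuc] -> 12 lines: lmnm fuj xaum ljuc fvl qmx btp ybqim zpt ijrah nobj smcw
Hunk 4: at line 9 remove [ijrah,nobj] add [ugry,gfie] -> 12 lines: lmnm fuj xaum ljuc fvl qmx btp ybqim zpt ugry gfie smcw
Hunk 5: at line 2 remove [xaum,ljuc] add [ezreo,mlnh,pfppn] -> 13 lines: lmnm fuj ezreo mlnh pfppn fvl qmx btp ybqim zpt ugry gfie smcw
Final line count: 13

Answer: 13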